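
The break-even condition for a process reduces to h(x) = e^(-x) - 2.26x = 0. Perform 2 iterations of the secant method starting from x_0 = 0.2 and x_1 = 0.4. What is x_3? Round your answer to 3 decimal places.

h(0.2) = 0.36673, h(0.4) = -0.23368
x_2 = 0.40000 − (-0.23368)·(0.40000 − 0.20000) / (-0.23368 − 0.36673) = 0.40000 − (-0.04674)/(-0.60041) = 0.32216
h(0.32216) = -0.00350
x_3 = 0.32216 − (-0.00350)·(0.32216 − 0.40000) / (-0.00350 − (-0.23368)) = 0.32216 − (0.00027)/(0.23018) = 0.32098

0.321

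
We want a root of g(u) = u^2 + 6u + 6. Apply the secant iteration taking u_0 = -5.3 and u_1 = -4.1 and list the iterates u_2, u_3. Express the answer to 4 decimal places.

g(-5.3) = 2.290000, g(-4.1) = -1.790000
u_2 = -4.100000 − (-1.790000)·(-4.100000 − (-5.300000)) / (-1.790000 − 2.290000) = -4.100000 − (-2.148000)/(-4.080000) = -4.626471
g(-4.626471) = -0.354593
u_3 = -4.626471 − (-0.354593)·(-4.626471 − (-4.100000)) / (-0.354593 − (-1.790000)) = -4.626471 − (0.186683)/(1.435407) = -4.756526

-4.6265, -4.7565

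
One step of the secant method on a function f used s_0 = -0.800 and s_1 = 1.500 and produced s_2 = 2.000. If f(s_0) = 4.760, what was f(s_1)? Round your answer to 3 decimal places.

The secant line through (-0.800, 4.760) and (1.500, f(s_1)) crosses zero at s_2 = 2.000.
So (-0.800, 4.760), (1.500, f(s_1)), (2.000, 0) are collinear:
f(s_1) = 4.760 · (1.500 − 2.000) / (-0.800 − 2.000) = 4.760 · (-0.50000)/(-2.80000) = 0.85000

0.850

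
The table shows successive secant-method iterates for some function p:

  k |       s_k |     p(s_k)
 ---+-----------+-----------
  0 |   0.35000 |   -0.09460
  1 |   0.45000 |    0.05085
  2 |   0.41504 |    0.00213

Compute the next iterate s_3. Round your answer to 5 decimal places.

0.41351

s_3 = 0.41504 − 0.00213·(0.41504 − 0.45000) / (0.00213 − 0.05085)
   = 0.41504 − (-0.0000745)/(-0.0487200) = 0.4135116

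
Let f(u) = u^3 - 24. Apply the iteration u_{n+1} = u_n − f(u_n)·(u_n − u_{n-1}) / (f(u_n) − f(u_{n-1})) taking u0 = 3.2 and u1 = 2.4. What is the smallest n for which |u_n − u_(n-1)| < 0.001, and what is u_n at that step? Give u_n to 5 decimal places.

f(3.2) = 8.7680000, f(2.4) = -10.1760000
u2 = 2.4000000 − (-10.1760000)·(-0.8000000)/(-18.9440000) = 2.8297297;  |Δ| = 0.4297297
f(2.8297297) = -1.3413061
u3 = 2.8297297 − (-1.3413061)·(0.4297297)/(8.8346939) = 2.8949724;  |Δ| = 0.0652427
f(2.8949724) = 0.2623737
u4 = 2.8949724 − 0.2623737·(0.0652427)/(1.6036797) = 2.8842982;  |Δ| = 0.0106742
f(2.8842982) = -0.0050145
u5 = 2.8842982 − (-0.0050145)·(-0.0106742)/(-0.2673882) = 2.8844984;  |Δ| = 0.0002002
|u5 − u4| = 0.0002002 < 0.001

n = 5, u_n = 2.88450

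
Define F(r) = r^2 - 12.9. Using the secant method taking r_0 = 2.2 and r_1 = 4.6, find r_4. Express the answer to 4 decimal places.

3.5924

F(2.2) = -8.060000, F(4.6) = 8.260000
r_2 = 4.600000 − 8.260000·(4.600000 − 2.200000) / (8.260000 − (-8.060000)) = 4.600000 − (19.824000)/(16.320000) = 3.385294
F(3.385294) = -1.439784
r_3 = 3.385294 − (-1.439784)·(3.385294 − 4.600000) / (-1.439784 − 8.260000) = 3.385294 − (1.748914)/(-9.699784) = 3.565599
F(3.565599) = -0.186507
r_4 = 3.565599 − (-0.186507)·(3.565599 − 3.385294) / (-0.186507 − (-1.439784)) = 3.565599 − (-0.033628)/(1.253277) = 3.592431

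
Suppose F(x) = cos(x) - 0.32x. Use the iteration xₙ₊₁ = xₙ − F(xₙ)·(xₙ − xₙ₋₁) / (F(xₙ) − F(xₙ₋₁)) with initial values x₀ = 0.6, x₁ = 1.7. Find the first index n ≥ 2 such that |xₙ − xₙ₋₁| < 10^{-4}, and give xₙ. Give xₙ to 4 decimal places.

F(0.6) = 0.633336, F(1.7) = -0.672844
x₂ = 1.700000 − (-0.672844)·(1.100000)/(-1.306180) = 1.133364;  |Δ| = 0.566636
F(1.133364) = 0.060939
x₃ = 1.133364 − 0.060939·(-0.566636)/(0.733783) = 1.180421;  |Δ| = 0.047058
F(1.180421) = 0.002800
x₄ = 1.180421 − 0.002800·(0.047058)/(-0.058138) = 1.182688;  |Δ| = 0.002267
F(1.182688) = -0.000022
x₅ = 1.182688 − (-0.000022)·(0.002267)/(-0.002822) = 1.182670;  |Δ| = 0.000018
|x₅ − x₄| = 0.000018 < 10^{-4}

n = 5, xₙ = 1.1827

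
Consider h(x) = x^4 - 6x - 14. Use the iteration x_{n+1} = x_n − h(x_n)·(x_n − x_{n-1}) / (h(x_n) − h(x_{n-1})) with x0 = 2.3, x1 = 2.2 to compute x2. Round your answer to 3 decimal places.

h(2.3) = 0.18410, h(2.2) = -3.77440
x2 = 2.20000 − (-3.77440)·(2.20000 − 2.30000) / (-3.77440 − 0.18410) = 2.20000 − (0.37744)/(-3.95850) = 2.29535

2.295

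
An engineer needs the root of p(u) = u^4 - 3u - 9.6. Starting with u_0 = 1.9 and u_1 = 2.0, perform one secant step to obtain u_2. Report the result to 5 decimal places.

1.98501

p(1.9) = -2.2679000, p(2.0) = 0.4000000
u_2 = 2.0000000 − 0.4000000·(2.0000000 − 1.9000000) / (0.4000000 − (-2.2679000)) = 2.0000000 − (0.0400000)/(2.6679000) = 1.9850069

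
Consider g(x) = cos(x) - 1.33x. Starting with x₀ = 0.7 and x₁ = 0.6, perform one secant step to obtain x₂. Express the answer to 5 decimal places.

0.61413

g(0.7) = -0.1661578, g(0.6) = 0.0273356
x₂ = 0.6000000 − 0.0273356·(0.6000000 − 0.7000000) / (0.0273356 − (-0.1661578)) = 0.6000000 − (-0.0027336)/(0.1934934) = 0.6141274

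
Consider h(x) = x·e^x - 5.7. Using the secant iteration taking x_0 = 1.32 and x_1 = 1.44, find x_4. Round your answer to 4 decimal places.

h(1.32) = -0.758684, h(1.44) = 0.377802
x_2 = 1.440000 − 0.377802·(1.440000 − 1.320000) / (0.377802 − (-0.758684)) = 1.440000 − (0.045336)/(1.136486) = 1.400108
h(1.400108) = -0.021665
x_3 = 1.400108 − (-0.021665)·(1.400108 − 1.440000) / (-0.021665 − 0.377802) = 1.400108 − (0.000864)/(-0.399467) = 1.402272
h(1.402272) = -0.000573
x_4 = 1.402272 − (-0.000573)·(1.402272 − 1.400108) / (-0.000573 − (-0.021665)) = 1.402272 − (-0.000001)/(0.021092) = 1.402331

1.4023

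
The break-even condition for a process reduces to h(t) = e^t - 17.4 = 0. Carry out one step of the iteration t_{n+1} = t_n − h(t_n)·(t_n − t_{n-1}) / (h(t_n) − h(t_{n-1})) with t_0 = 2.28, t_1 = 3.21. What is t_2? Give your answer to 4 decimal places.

2.7526

h(2.28) = -7.623320, h(3.21) = 7.379086
t_2 = 3.210000 − 7.379086·(3.210000 − 2.280000) / (7.379086 − (-7.623320)) = 3.210000 − (6.862550)/(15.002406) = 2.752570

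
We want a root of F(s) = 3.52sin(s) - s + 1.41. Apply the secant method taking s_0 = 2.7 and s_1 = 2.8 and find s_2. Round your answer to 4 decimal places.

2.7504

F(2.7) = 0.214377, F(2.8) = -0.210842
s_2 = 2.800000 − (-0.210842)·(2.800000 − 2.700000) / (-0.210842 − 0.214377) = 2.800000 − (-0.021084)/(-0.425219) = 2.750416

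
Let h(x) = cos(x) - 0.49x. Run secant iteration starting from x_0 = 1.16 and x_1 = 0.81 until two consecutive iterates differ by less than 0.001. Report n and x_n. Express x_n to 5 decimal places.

h(1.16) = -0.1690605, h(0.81) = 0.2925984
x_2 = 0.8100000 − 0.2925984·(-0.3500000)/(0.4616589) = 1.0318293;  |Δ| = 0.2218293
h(1.0318293) = 0.0076534
x_3 = 1.0318293 − 0.0076534·(0.2218293)/(-0.2849450) = 1.0377874;  |Δ| = 0.0059582
h(1.0377874) = -0.0003887
x_4 = 1.0377874 − (-0.0003887)·(0.0059582)/(-0.0080421) = 1.0374995;  |Δ| = 0.0002880
|x_4 − x_3| = 0.0002880 < 0.001

n = 4, x_n = 1.03750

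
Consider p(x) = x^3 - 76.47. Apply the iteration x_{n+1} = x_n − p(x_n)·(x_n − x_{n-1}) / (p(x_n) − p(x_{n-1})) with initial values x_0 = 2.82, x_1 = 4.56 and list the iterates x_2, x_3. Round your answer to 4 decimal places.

p(2.82) = -54.044232, p(4.56) = 18.348816
x_2 = 4.560000 − 18.348816·(4.560000 − 2.820000) / (18.348816 − (-54.044232)) = 4.560000 − (31.926940)/(72.393048) = 4.118978
p(4.118978) = -6.587512
x_3 = 4.118978 − (-6.587512)·(4.118978 − 4.560000) / (-6.587512 − 18.348816) = 4.118978 − (2.905239)/(-24.936328) = 4.235484

4.1190, 4.2355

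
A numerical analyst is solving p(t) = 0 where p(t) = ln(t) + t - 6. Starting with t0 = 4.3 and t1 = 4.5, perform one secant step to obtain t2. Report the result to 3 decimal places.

p(4.3) = -0.24138, p(4.5) = 0.00408
t2 = 4.50000 − 0.00408·(4.50000 − 4.30000) / (0.00408 − (-0.24138)) = 4.50000 − (0.00082)/(0.24546) = 4.49668

4.497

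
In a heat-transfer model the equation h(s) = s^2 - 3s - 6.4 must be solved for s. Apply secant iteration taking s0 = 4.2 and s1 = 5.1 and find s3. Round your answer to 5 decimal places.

4.43854

h(4.2) = -1.3600000, h(5.1) = 4.3100000
s2 = 5.1000000 − 4.3100000·(5.1000000 − 4.2000000) / (4.3100000 − (-1.3600000)) = 5.1000000 − (3.8790000)/(5.6700000) = 4.4158730
h(4.4158730) = -0.1476846
s3 = 4.4158730 − (-0.1476846)·(4.4158730 − 5.1000000) / (-0.1476846 − 4.3100000) = 4.4158730 − (0.1010350)/(-4.4576846) = 4.4385384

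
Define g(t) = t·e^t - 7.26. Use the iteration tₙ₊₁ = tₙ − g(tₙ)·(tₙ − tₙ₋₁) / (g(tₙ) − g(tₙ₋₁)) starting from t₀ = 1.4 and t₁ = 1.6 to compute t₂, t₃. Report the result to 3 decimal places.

g(1.4) = -1.58272, g(1.6) = 0.66485
t₂ = 1.60000 − 0.66485·(1.60000 − 1.40000) / (0.66485 − (-1.58272)) = 1.60000 − (0.13297)/(2.24757) = 1.54084
g(1.54084) = -0.06659
t₃ = 1.54084 − (-0.06659)·(1.54084 − 1.60000) / (-0.06659 − 0.66485) = 1.54084 − (0.00394)/(-0.73145) = 1.54622

1.541, 1.546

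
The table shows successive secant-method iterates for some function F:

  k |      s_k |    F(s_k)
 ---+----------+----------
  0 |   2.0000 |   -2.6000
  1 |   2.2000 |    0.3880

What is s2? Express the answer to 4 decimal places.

2.1740

s2 = 2.2000 − 0.3880·(2.2000 − 2.0000) / (0.3880 − (-2.6000))
   = 2.2000 − (0.077600)/(2.988000) = 2.174029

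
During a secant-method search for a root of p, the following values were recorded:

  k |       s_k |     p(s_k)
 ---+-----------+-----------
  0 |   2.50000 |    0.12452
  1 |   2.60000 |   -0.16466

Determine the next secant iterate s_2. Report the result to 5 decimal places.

s_2 = 2.60000 − (-0.16466)·(2.60000 − 2.50000) / (-0.16466 − 0.12452)
   = 2.60000 − (-0.0164660)/(-0.2891800) = 2.5430597

2.54306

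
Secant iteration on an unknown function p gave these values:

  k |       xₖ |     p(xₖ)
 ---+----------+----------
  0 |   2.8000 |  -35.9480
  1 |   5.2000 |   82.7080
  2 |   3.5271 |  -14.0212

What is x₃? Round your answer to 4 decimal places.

3.7696

x₃ = 3.5271 − (-14.0212)·(3.5271 − 5.2000) / (-14.0212 − 82.7080)
   = 3.5271 − (23.456065)/(-96.729200) = 3.769592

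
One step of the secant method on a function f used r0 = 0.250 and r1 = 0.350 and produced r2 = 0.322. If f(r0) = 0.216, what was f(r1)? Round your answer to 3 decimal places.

-0.084

The secant line through (0.250, 0.216) and (0.350, f(r1)) crosses zero at r2 = 0.322.
So (0.250, 0.216), (0.350, f(r1)), (0.322, 0) are collinear:
f(r1) = 0.216 · (0.350 − 0.322) / (0.250 − 0.322) = 0.216 · (0.02800)/(-0.07200) = -0.08400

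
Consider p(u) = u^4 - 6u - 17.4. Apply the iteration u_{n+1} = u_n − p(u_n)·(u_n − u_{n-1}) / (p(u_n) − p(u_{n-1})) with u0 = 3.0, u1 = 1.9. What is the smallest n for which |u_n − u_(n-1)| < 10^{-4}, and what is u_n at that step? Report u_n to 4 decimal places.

n = 7, u_n = 2.3715

p(3.0) = 45.600000, p(1.9) = -15.767900
u2 = 1.900000 − (-15.767900)·(-1.100000)/(-61.367900) = 2.182635;  |Δ| = 0.282635
p(2.182635) = -7.801125
u3 = 2.182635 − (-7.801125)·(0.282635)/(7.966775) = 2.459392;  |Δ| = 0.276758
p(2.459392) = 4.429340
u4 = 2.459392 − 4.429340·(0.276758)/(12.230465) = 2.359163;  |Δ| = 0.100230
p(2.359163) = -0.578527
u5 = 2.359163 − (-0.578527)·(-0.100230)/(-5.007867) = 2.370742;  |Δ| = 0.011579
p(2.370742) = -0.035373
u6 = 2.370742 − (-0.035373)·(0.011579)/(0.543154) = 2.371496;  |Δ| = 0.000754
p(2.371496) = 0.000313
u7 = 2.371496 − 0.000313·(0.000754)/(0.035685) = 2.371489;  |Δ| = 0.000007
|u7 − u6| = 0.000007 < 10^{-4}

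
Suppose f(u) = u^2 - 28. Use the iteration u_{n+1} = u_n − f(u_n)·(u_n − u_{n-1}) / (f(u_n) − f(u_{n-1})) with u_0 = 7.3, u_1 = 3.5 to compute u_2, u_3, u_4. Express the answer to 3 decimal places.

4.958, 5.362, 5.289

f(7.3) = 25.29000, f(3.5) = -15.75000
u_2 = 3.50000 − (-15.75000)·(3.50000 − 7.30000) / (-15.75000 − 25.29000) = 3.50000 − (59.85000)/(-41.04000) = 4.95833
f(4.95833) = -3.41493
u_3 = 4.95833 − (-3.41493)·(4.95833 − 3.50000) / (-3.41493 − (-15.75000)) = 4.95833 − (-4.98011)/(12.33507) = 5.36207
f(5.36207) = 0.75178
u_4 = 5.36207 − 0.75178·(5.36207 − 4.95833) / (0.75178 − (-3.41493)) = 5.36207 − (0.30352)/(4.16671) = 5.28922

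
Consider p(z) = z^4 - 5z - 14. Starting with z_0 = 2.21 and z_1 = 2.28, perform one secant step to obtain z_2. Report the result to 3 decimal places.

p(2.21) = -1.19557, p(2.28) = 1.62336
z_2 = 2.28000 − 1.62336·(2.28000 − 2.21000) / (1.62336 − (-1.19557)) = 2.28000 − (0.11364)/(2.81893) = 2.23969

2.240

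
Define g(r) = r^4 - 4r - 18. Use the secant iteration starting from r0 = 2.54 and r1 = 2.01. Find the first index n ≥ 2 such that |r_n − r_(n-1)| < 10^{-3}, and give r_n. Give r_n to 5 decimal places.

g(2.54) = 13.4631426, g(2.01) = -9.7175920
r2 = 2.0100000 − (-9.7175920)·(-0.5300000)/(-23.1807346) = 2.2321812;  |Δ| = 0.2221812
g(2.2321812) = -2.1020935
r3 = 2.2321812 − (-2.1020935)·(0.2221812)/(7.6154985) = 2.2935095;  |Δ| = 0.0613283
g(2.2935095) = 0.4955182
r4 = 2.2935095 − 0.4955182·(0.0613283)/(2.5976117) = 2.2818106;  |Δ| = 0.0116989
g(2.2818106) = -0.0179384
r5 = 2.2818106 − (-0.0179384)·(-0.0116989)/(-0.5134566) = 2.2822193;  |Δ| = 0.0004087
|r5 − r4| = 0.0004087 < 10^{-3}

n = 5, r_n = 2.28222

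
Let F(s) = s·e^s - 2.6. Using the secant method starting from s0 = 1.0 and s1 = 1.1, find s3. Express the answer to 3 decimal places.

0.978

F(1.0) = 0.11828, F(1.1) = 0.70458
s2 = 1.10000 − 0.70458·(1.10000 − 1.00000) / (0.70458 − 0.11828) = 1.10000 − (0.07046)/(0.58630) = 0.97983
F(0.97983) = 0.01025
s3 = 0.97983 − 0.01025·(0.97983 − 1.10000) / (0.01025 − 0.70458) = 0.97983 − (-0.00123)/(-0.69433) = 0.97805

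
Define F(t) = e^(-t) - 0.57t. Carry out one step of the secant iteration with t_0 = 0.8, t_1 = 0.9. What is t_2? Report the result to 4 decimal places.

0.7933

F(0.8) = -0.006671, F(0.9) = -0.106430
t_2 = 0.900000 − (-0.106430)·(0.900000 − 0.800000) / (-0.106430 − (-0.006671)) = 0.900000 − (-0.010643)/(-0.099759) = 0.793313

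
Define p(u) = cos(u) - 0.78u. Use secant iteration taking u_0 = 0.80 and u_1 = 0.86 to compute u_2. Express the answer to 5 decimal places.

p(0.80) = 0.0727067, p(0.86) = -0.0183625
u_2 = 0.8600000 − (-0.0183625)·(0.8600000 − 0.8000000) / (-0.0183625 − 0.0727067) = 0.8600000 − (-0.0011018)/(-0.0910692) = 0.8479020

0.84790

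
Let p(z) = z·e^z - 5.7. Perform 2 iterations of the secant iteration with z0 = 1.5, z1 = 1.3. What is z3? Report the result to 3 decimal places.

p(1.5) = 1.02253, p(1.3) = -0.92991
z2 = 1.30000 − (-0.92991)·(1.30000 − 1.50000) / (-0.92991 − 1.02253) = 1.30000 − (0.18598)/(-1.95245) = 1.39526
p(1.39526) = -0.06873
z3 = 1.39526 − (-0.06873)·(1.39526 − 1.30000) / (-0.06873 − (-0.92991)) = 1.39526 − (-0.00655)/(0.86118) = 1.40286

1.403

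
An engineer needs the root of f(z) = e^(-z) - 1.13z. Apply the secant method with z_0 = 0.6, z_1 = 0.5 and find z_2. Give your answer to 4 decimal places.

f(0.6) = -0.129188, f(0.5) = 0.041531
z_2 = 0.500000 − 0.041531·(0.500000 − 0.600000) / (0.041531 − (-0.129188)) = 0.500000 − (-0.004153)/(0.170719) = 0.524327

0.5243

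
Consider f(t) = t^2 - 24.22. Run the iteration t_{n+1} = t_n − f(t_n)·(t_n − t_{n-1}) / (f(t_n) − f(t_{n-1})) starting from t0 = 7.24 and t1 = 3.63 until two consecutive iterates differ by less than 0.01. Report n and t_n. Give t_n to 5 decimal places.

n = 5, t_n = 4.92138

f(7.24) = 28.1976000, f(3.63) = -11.0431000
t2 = 3.6300000 − (-11.0431000)·(-3.6100000)/(-39.2407000) = 4.6459246;  |Δ| = 1.0159246
f(4.6459246) = -2.6353850
t3 = 4.6459246 − (-2.6353850)·(1.0159246)/(8.4077150) = 4.9643645;  |Δ| = 0.3184399
f(4.9643645) = 0.4249150
t4 = 4.9643645 − 0.4249150·(0.3184399)/(3.0602999) = 4.9201499;  |Δ| = 0.0442146
f(4.9201499) = -0.0121248
t5 = 4.9201499 − (-0.0121248)·(-0.0442146)/(-0.4370397) = 4.9213766;  |Δ| = 0.0012266
|t5 − t4| = 0.0012266 < 0.01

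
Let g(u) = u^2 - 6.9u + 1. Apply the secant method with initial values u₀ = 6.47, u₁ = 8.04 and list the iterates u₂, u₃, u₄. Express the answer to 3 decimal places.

g(6.47) = -1.78210, g(8.04) = 10.16560
u₂ = 8.04000 − 10.16560·(8.04000 − 6.47000) / (10.16560 − (-1.78210)) = 8.04000 − (15.95999)/(11.94770) = 6.70418
g(6.70418) = -0.31282
u₃ = 6.70418 − (-0.31282)·(6.70418 − 8.04000) / (-0.31282 − 10.16560) = 6.70418 − (0.41787)/(-10.47842) = 6.74406
g(6.74406) = -0.05168
u₄ = 6.74406 − (-0.05168)·(6.74406 − 6.70418) / (-0.05168 − (-0.31282)) = 6.74406 − (-0.00206)/(0.26114) = 6.75195

6.704, 6.744, 6.752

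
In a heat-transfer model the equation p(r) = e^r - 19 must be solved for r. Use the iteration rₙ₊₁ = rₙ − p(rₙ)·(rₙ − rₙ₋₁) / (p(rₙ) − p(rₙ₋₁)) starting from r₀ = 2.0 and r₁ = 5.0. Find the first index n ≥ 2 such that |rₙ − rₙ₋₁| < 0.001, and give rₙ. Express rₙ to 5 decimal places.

n = 8, rₙ = 2.94444

p(2.0) = -11.6109439, p(5.0) = 129.4131591
r₂ = 5.0000000 − 129.4131591·(3.0000000)/(141.0241030) = 2.2469991;  |Δ| = 2.7530009
p(2.2469991) = -9.5406929
r₃ = 2.2469991 − (-9.5406929)·(-2.7530009)/(-138.9538520) = 2.4360226;  |Δ| = 0.1890234
p(2.4360226) = -7.5725017
r₄ = 2.4360226 − (-7.5725017)·(0.1890234)/(1.9681912) = 3.1632794;  |Δ| = 0.7272568
p(3.1632794) = 4.6480191
r₅ = 3.1632794 − 4.6480191·(0.7272568)/(12.2205208) = 2.8866706;  |Δ| = 0.2766088
p(2.8866706) = -1.0664982
r₆ = 2.8866706 − (-1.0664982)·(-0.2766088)/(-5.7145173) = 2.9382940;  |Δ| = 0.0516234
p(2.9382940) = -0.1163973
r₇ = 2.9382940 − (-0.1163973)·(0.0516234)/(0.9501009) = 2.9446184;  |Δ| = 0.0063244
p(2.9446184) = 0.0034087
r₈ = 2.9446184 − 0.0034087·(0.0063244)/(0.1198060) = 2.9444384;  |Δ| = 0.0001799
|r₈ − r₇| = 0.0001799 < 0.001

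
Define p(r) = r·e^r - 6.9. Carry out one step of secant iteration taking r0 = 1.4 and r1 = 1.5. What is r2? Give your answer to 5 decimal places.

p(1.4) = -1.2227200, p(1.5) = -0.1774664
r2 = 1.5000000 − (-0.1774664)·(1.5000000 − 1.4000000) / (-0.1774664 − (-1.2227200)) = 1.5000000 − (-0.0177466)/(1.0452537) = 1.5169783

1.51698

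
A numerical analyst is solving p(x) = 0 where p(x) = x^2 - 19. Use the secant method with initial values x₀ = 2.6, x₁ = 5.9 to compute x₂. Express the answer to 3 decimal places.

p(2.6) = -12.24000, p(5.9) = 15.81000
x₂ = 5.90000 − 15.81000·(5.90000 − 2.60000) / (15.81000 − (-12.24000)) = 5.90000 − (52.17300)/(28.05000) = 4.04000

4.040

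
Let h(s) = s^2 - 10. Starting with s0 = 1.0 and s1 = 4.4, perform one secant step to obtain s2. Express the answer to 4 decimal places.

h(1.0) = -9.000000, h(4.4) = 9.360000
s2 = 4.400000 − 9.360000·(4.400000 − 1.000000) / (9.360000 − (-9.000000)) = 4.400000 − (31.824000)/(18.360000) = 2.666667

2.6667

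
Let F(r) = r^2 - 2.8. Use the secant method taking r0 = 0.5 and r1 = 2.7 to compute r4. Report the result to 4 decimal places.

F(0.5) = -2.550000, F(2.7) = 4.490000
r2 = 2.700000 − 4.490000·(2.700000 − 0.500000) / (4.490000 − (-2.550000)) = 2.700000 − (9.878000)/(7.040000) = 1.296875
F(1.296875) = -1.118115
r3 = 1.296875 − (-1.118115)·(1.296875 − 2.700000) / (-1.118115 − 4.490000) = 1.296875 − (1.568855)/(-5.608115) = 1.576622
F(1.576622) = -0.314262
r4 = 1.576622 − (-0.314262)·(1.576622 − 1.296875) / (-0.314262 − (-1.118115)) = 1.576622 − (-0.087914)/(0.803853) = 1.685988

1.6860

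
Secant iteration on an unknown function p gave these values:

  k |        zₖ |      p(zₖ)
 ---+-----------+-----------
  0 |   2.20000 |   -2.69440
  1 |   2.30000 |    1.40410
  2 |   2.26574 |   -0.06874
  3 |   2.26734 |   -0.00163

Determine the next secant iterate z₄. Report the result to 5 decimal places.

z₄ = 2.26734 − (-0.00163)·(2.26734 − 2.26574) / (-0.00163 − (-0.06874))
   = 2.26734 − (-0.0000026)/(0.0671100) = 2.2673789

2.26738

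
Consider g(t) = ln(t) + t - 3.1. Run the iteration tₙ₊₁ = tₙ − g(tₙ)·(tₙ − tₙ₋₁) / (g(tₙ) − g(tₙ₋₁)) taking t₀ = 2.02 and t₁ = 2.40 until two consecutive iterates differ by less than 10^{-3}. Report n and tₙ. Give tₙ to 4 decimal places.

n = 4, tₙ = 2.2771

g(2.02) = -0.376902, g(2.40) = 0.175469
t₂ = 2.400000 − 0.175469·(0.380000)/(0.552371) = 2.279287;  |Δ| = 0.120713
g(2.279287) = 0.003150
t₃ = 2.279287 − 0.003150·(-0.120713)/(-0.172318) = 2.277081;  |Δ| = 0.002207
g(2.277081) = -0.000025
t₄ = 2.277081 − (-0.000025)·(-0.002207)/(-0.003176) = 2.277098;  |Δ| = 0.000018
|t₄ − t₃| = 0.000018 < 10^{-3}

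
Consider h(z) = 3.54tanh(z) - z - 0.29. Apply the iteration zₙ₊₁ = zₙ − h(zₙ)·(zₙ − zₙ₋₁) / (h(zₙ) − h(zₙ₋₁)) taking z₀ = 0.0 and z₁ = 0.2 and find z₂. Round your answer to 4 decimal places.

h(0.0) = -0.290000, h(0.2) = 0.208709
z₂ = 0.200000 − 0.208709·(0.200000 − 0.000000) / (0.208709 − (-0.290000)) = 0.200000 − (0.041742)/(0.498709) = 0.116300

0.1163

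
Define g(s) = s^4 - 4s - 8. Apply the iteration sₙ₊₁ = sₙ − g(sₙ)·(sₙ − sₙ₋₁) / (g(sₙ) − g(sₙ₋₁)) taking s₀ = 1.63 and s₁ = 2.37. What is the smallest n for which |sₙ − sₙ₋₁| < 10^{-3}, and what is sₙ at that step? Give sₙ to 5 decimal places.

n = 6, sₙ = 2.00000

g(1.63) = -7.4608824, g(2.37) = 14.0695656
s₂ = 2.3700000 − 14.0695656·(0.7400000)/(21.5304480) = 1.8864300;  |Δ| = 0.4835700
g(1.8864300) = -2.8819567
s₃ = 1.8864300 − (-2.8819567)·(-0.4835700)/(-16.9515223) = 1.9686426;  |Δ| = 0.0822125
g(1.9686426) = -0.8546553
s₄ = 1.9686426 − (-0.8546553)·(0.0822125)/(2.0273014) = 2.0033011;  |Δ| = 0.0346586
g(2.0033011) = 0.0926935
s₅ = 2.0033011 − 0.0926935·(0.0346586)/(0.9473488) = 1.9999100;  |Δ| = 0.0033912
g(1.9999100) = -0.0025210
s₆ = 1.9999100 − (-0.0025210)·(-0.0033912)/(-0.0952145) = 1.9999997;  |Δ| = 0.0000898
|s₆ − s₅| = 0.0000898 < 10^{-3}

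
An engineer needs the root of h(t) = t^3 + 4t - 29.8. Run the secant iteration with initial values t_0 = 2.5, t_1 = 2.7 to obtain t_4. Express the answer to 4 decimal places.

2.6734

h(2.5) = -4.175000, h(2.7) = 0.683000
t_2 = 2.700000 − 0.683000·(2.700000 − 2.500000) / (0.683000 − (-4.175000)) = 2.700000 − (0.136600)/(4.858000) = 2.671881
h(2.671881) = -0.038045
t_3 = 2.671881 − (-0.038045)·(2.671881 − 2.700000) / (-0.038045 − 0.683000) = 2.671881 − (0.001070)/(-0.721045) = 2.673365
h(2.673365) = -0.000318
t_4 = 2.673365 − (-0.000318)·(2.673365 − 2.671881) / (-0.000318 − (-0.038045)) = 2.673365 − (0.000000)/(0.037727) = 2.673378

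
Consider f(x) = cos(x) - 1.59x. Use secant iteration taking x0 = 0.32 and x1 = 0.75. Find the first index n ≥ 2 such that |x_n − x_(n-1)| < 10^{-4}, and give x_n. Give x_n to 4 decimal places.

f(0.32) = 0.440435, f(0.75) = -0.460811
x2 = 0.750000 − (-0.460811)·(0.430000)/(-0.901247) = 0.530139;  |Δ| = 0.219861
f(0.530139) = 0.019815
x3 = 0.530139 − 0.019815·(-0.219861)/(0.480626) = 0.539204;  |Δ| = 0.009064
f(0.539204) = 0.000784
x4 = 0.539204 − 0.000784·(0.009064)/(-0.019031) = 0.539577;  |Δ| = 0.000373
f(0.539577) = -0.000002
x5 = 0.539577 − (-0.000002)·(0.000373)/(-0.000786) = 0.539576;  |Δ| = 0.000001
|x5 − x4| = 0.000001 < 10^{-4}

n = 5, x_n = 0.5396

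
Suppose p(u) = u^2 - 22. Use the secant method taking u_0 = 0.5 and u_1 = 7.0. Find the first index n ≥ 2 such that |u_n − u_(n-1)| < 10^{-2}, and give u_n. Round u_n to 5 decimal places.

p(0.5) = -21.7500000, p(7.0) = 27.0000000
u_2 = 7.0000000 − 27.0000000·(6.5000000)/(48.7500000) = 3.4000000;  |Δ| = 3.6000000
p(3.4000000) = -10.4400000
u_3 = 3.4000000 − (-10.4400000)·(-3.6000000)/(-37.4400000) = 4.4038462;  |Δ| = 1.0038462
p(4.4038462) = -2.6061391
u_4 = 4.4038462 − (-2.6061391)·(1.0038462)/(7.8338609) = 4.7378019;  |Δ| = 0.3339557
p(4.7378019) = 0.4467666
u_5 = 4.7378019 − 0.4467666·(0.3339557)/(3.0529056) = 4.6889303;  |Δ| = 0.0488716
p(4.6889303) = -0.0139325
u_6 = 4.6889303 − (-0.0139325)·(-0.0488716)/(-0.4606991) = 4.6904083;  |Δ| = 0.0014780
|u_6 − u_5| = 0.0014780 < 10^{-2}

n = 6, u_n = 4.69041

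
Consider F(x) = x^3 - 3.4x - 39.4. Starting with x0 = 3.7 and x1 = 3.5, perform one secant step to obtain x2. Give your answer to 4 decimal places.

3.7374

F(3.7) = -1.327000, F(3.5) = -8.425000
x2 = 3.500000 − (-8.425000)·(3.500000 − 3.700000) / (-8.425000 − (-1.327000)) = 3.500000 − (1.685000)/(-7.098000) = 3.737391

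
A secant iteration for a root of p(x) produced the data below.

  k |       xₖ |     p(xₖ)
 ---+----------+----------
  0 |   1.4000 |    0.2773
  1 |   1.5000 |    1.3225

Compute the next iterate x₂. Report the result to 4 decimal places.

x₂ = 1.5000 − 1.3225·(1.5000 − 1.4000) / (1.3225 − 0.2773)
   = 1.5000 − (0.132250)/(1.045200) = 1.373469

1.3735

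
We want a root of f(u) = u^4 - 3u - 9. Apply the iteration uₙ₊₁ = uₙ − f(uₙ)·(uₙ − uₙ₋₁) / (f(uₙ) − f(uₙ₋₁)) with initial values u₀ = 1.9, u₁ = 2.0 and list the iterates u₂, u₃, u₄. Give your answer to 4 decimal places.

1.9625, 1.9644, 1.9645

f(1.9) = -1.667900, f(2.0) = 1.000000
u₂ = 2.000000 − 1.000000·(2.000000 − 1.900000) / (1.000000 − (-1.667900)) = 2.000000 − (0.100000)/(2.667900) = 1.962517
f(1.962517) = -0.053698
u₃ = 1.962517 − (-0.053698)·(1.962517 − 2.000000) / (-0.053698 − 1.000000) = 1.962517 − (0.002013)/(-1.053698) = 1.964427
f(1.964427) = -0.001591
u₄ = 1.964427 − (-0.001591)·(1.964427 − 1.962517) / (-0.001591 − (-0.053698)) = 1.964427 − (-0.000003)/(0.052106) = 1.964486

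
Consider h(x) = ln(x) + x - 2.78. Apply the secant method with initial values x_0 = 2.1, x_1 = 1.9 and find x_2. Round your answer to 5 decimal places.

2.05872

h(2.1) = 0.0619373, h(1.9) = -0.2381461
x_2 = 1.9000000 − (-0.2381461)·(1.9000000 − 2.1000000) / (-0.2381461 − 0.0619373) = 1.9000000 − (0.0476292)/(-0.3000835) = 2.0587199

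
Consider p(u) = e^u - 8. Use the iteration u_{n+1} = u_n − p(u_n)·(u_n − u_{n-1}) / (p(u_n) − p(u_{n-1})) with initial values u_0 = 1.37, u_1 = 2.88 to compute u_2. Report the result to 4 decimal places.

1.8122

p(1.37) = -4.064649, p(2.88) = 9.814273
u_2 = 2.880000 − 9.814273·(2.880000 − 1.370000) / (9.814273 − (-4.064649)) = 2.880000 − (14.819553)/(13.878922) = 1.812226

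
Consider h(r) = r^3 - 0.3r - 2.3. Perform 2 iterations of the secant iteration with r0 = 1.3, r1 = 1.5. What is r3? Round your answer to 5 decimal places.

1.39512

h(1.3) = -0.4930000, h(1.5) = 0.6250000
r2 = 1.5000000 − 0.6250000·(1.5000000 − 1.3000000) / (0.6250000 − (-0.4930000)) = 1.5000000 − (0.1250000)/(1.1180000) = 1.3881932
h(1.3881932) = -0.0412981
r3 = 1.3881932 − (-0.0412981)·(1.3881932 − 1.5000000) / (-0.0412981 − 0.6250000) = 1.3881932 − (0.0046174)/(-0.6662981) = 1.3951231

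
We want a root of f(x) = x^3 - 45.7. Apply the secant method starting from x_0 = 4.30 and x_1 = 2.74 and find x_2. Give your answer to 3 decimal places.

f(4.30) = 33.80700, f(2.74) = -25.12918
x_2 = 2.74000 − (-25.12918)·(2.74000 − 4.30000) / (-25.12918 − 33.80700) = 2.74000 − (39.20151)/(-58.93618) = 3.40515

3.405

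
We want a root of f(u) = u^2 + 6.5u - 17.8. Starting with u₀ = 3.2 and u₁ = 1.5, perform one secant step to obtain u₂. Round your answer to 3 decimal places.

2.018

f(3.2) = 13.24000, f(1.5) = -5.80000
u₂ = 1.50000 − (-5.80000)·(1.50000 − 3.20000) / (-5.80000 − 13.24000) = 1.50000 − (9.86000)/(-19.04000) = 2.01786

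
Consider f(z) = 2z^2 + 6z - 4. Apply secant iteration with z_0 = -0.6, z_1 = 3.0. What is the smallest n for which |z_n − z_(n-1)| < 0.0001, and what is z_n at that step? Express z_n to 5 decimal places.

n = 7, z_n = 0.56155

f(-0.6) = -6.8800000, f(3.0) = 32.0000000
z_2 = 3.0000000 − 32.0000000·(3.6000000)/(38.8800000) = 0.0370370;  |Δ| = 2.9629630
f(0.0370370) = -3.7750343
z_3 = 0.0370370 − (-3.7750343)·(-2.9629630)/(-35.7750343) = 0.3496933;  |Δ| = 0.3126562
f(0.3496933) = -1.6572698
z_4 = 0.3496933 − (-1.6572698)·(0.3126562)/(2.1177645) = 0.5943643;  |Δ| = 0.2446711
f(0.5943643) = 0.2727237
z_5 = 0.5943643 − 0.2727237·(0.2446711)/(1.9299935) = 0.5597903;  |Δ| = 0.0345740
f(0.5597903) = -0.0145278
z_6 = 0.5597903 − (-0.0145278)·(-0.0345740)/(-0.2872515) = 0.5615389;  |Δ| = 0.0017486
f(0.5615389) = -0.0001148
z_7 = 0.5615389 − (-0.0001148)·(0.0017486)/(0.0144130) = 0.5615528;  |Δ| = 0.0000139
|z_7 − z_6| = 0.0000139 < 0.0001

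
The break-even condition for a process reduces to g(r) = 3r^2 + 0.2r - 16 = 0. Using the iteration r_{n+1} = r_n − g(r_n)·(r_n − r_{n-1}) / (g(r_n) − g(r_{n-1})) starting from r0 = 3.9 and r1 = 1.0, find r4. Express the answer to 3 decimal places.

2.259

g(3.9) = 30.41000, g(1.0) = -12.80000
r2 = 1.00000 − (-12.80000)·(1.00000 − 3.90000) / (-12.80000 − 30.41000) = 1.00000 − (37.12000)/(-43.21000) = 1.85906
g(1.85906) = -5.25987
r3 = 1.85906 − (-5.25987)·(1.85906 − 1.00000) / (-5.25987 − (-12.80000)) = 1.85906 − (-4.51855)/(7.54013) = 2.45833
g(2.45833) = 2.62178
r4 = 2.45833 − 2.62178·(2.45833 − 1.85906) / (2.62178 − (-5.25987)) = 2.45833 − (1.57114)/(7.88165) = 2.25898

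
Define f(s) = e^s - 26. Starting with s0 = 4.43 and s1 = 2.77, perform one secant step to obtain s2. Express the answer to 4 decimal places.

3.0152

f(4.43) = 57.931417, f(2.77) = -10.041366
s2 = 2.770000 − (-10.041366)·(2.770000 − 4.430000) / (-10.041366 − 57.931417) = 2.770000 − (16.668668)/(-67.972783) = 3.015226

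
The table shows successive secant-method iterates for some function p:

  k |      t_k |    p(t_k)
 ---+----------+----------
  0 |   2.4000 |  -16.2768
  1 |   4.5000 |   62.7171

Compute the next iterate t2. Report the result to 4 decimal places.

t2 = 4.5000 − 62.7171·(4.5000 − 2.4000) / (62.7171 − (-16.2768))
   = 4.5000 − (131.705910)/(78.993900) = 2.832708

2.8327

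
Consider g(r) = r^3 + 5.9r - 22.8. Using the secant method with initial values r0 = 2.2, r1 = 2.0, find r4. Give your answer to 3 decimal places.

g(2.2) = 0.82800, g(2.0) = -3.00000
r2 = 2.00000 − (-3.00000)·(2.00000 − 2.20000) / (-3.00000 − 0.82800) = 2.00000 − (0.60000)/(-3.82800) = 2.15674
g(2.15674) = -0.04310
r3 = 2.15674 − (-0.04310)·(2.15674 − 2.00000) / (-0.04310 − (-3.00000)) = 2.15674 − (-0.00676)/(2.95690) = 2.15902
g(2.15902) = 0.00229
r4 = 2.15902 − 0.00229·(2.15902 − 2.15674) / (0.00229 − (-0.04310)) = 2.15902 − (0.00001)/(0.04540) = 2.15891

2.159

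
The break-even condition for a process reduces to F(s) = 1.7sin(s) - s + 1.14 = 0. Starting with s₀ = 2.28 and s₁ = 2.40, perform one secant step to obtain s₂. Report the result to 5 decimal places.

2.34880

F(2.28) = 0.1500972, F(2.40) = -0.1117126
s₂ = 2.4000000 − (-0.1117126)·(2.4000000 − 2.2800000) / (-0.1117126 − 0.1500972) = 2.4000000 − (-0.0134055)/(-0.2618098) = 2.3487968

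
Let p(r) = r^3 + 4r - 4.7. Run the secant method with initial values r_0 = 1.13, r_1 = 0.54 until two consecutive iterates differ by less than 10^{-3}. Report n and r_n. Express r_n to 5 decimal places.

n = 5, r_n = 0.95634

p(1.13) = 1.2628970, p(0.54) = -2.3825360
r_2 = 0.5400000 − (-2.3825360)·(-0.5900000)/(-3.6454330) = 0.9256047;  |Δ| = 0.3856047
p(0.9256047) = -0.2045746
r_3 = 0.9256047 − (-0.2045746)·(0.3856047)/(2.1779614) = 0.9618244;  |Δ| = 0.0362196
p(0.9618244) = 0.0370870
r_4 = 0.9618244 − 0.0370870·(0.0362196)/(0.2416617) = 0.9562659;  |Δ| = 0.0055585
p(0.9562659) = -0.0004847
r_5 = 0.9562659 − (-0.0004847)·(-0.0055585)/(-0.0375717) = 0.9563376;  |Δ| = 0.0000717
|r_5 − r_4| = 0.0000717 < 10^{-3}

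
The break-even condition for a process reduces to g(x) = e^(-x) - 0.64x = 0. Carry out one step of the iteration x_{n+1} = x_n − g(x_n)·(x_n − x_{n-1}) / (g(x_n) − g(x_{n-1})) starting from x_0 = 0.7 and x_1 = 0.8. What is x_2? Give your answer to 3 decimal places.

g(0.7) = 0.04859, g(0.8) = -0.06267
x_2 = 0.80000 − (-0.06267)·(0.80000 − 0.70000) / (-0.06267 − 0.04859) = 0.80000 − (-0.00627)/(-0.11126) = 0.74367

0.744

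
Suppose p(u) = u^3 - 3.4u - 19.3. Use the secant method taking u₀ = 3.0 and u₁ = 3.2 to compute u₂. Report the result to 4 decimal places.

p(3.0) = -2.500000, p(3.2) = 2.588000
u₂ = 3.200000 − 2.588000·(3.200000 − 3.000000) / (2.588000 − (-2.500000)) = 3.200000 − (0.517600)/(5.088000) = 3.098270

3.0983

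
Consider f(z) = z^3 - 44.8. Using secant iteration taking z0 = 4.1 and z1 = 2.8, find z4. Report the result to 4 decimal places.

f(4.1) = 24.121000, f(2.8) = -22.848000
z2 = 2.800000 − (-22.848000)·(2.800000 − 4.100000) / (-22.848000 − 24.121000) = 2.800000 − (29.702400)/(-46.969000) = 3.432383
f(3.432383) = -4.362225
z3 = 3.432383 − (-4.362225)·(3.432383 − 2.800000) / (-4.362225 − (-22.848000)) = 3.432383 − (-2.758597)/(18.485775) = 3.581611
f(3.581611) = 1.144688
z4 = 3.581611 − 1.144688·(3.581611 − 3.432383) / (1.144688 − (-4.362225)) = 3.581611 − (0.170820)/(5.506913) = 3.550592

3.5506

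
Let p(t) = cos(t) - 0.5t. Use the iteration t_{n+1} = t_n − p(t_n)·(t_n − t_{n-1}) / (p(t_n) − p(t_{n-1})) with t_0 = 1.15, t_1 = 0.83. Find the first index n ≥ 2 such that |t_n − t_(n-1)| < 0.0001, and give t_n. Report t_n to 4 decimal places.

p(1.15) = -0.166513, p(0.83) = 0.259876
t_2 = 0.830000 − 0.259876·(-0.320000)/(0.426388) = 1.025034;  |Δ| = 0.195034
p(1.025034) = 0.006553
t_3 = 1.025034 − 0.006553·(0.195034)/(-0.253323) = 1.030079;  |Δ| = 0.005045
p(1.030079) = -0.000288
t_4 = 1.030079 − (-0.000288)·(0.005045)/(-0.006841) = 1.029866;  |Δ| = 0.000213
p(1.029866) = 0.000000
t_5 = 1.029866 − 0.000000·(-0.000213)/(0.000289) = 1.029867;  |Δ| = 0.000000
|t_5 − t_4| = 0.000000 < 0.0001

n = 5, t_n = 1.0299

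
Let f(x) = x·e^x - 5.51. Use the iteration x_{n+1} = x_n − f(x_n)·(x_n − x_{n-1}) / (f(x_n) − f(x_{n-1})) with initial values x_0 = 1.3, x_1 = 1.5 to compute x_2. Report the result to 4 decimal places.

1.3758

f(1.3) = -0.739914, f(1.5) = 1.212534
x_2 = 1.500000 − 1.212534·(1.500000 − 1.300000) / (1.212534 − (-0.739914)) = 1.500000 − (0.242507)/(1.952448) = 1.375794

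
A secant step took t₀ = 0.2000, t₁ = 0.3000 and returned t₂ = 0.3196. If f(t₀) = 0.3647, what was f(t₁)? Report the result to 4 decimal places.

0.0598

The secant line through (0.2000, 0.3647) and (0.3000, f(t₁)) crosses zero at t₂ = 0.3196.
So (0.2000, 0.3647), (0.3000, f(t₁)), (0.3196, 0) are collinear:
f(t₁) = 0.3647 · (0.3000 − 0.3196) / (0.2000 − 0.3196) = 0.3647 · (-0.019600)/(-0.119600) = 0.059767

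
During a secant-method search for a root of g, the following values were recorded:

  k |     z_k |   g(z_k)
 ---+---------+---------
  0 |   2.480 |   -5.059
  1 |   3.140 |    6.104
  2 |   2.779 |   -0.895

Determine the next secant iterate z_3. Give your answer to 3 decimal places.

z_3 = 2.779 − (-0.895)·(2.779 − 3.140) / (-0.895 − 6.104)
   = 2.779 − (0.32310)/(-6.99900) = 2.82516

2.825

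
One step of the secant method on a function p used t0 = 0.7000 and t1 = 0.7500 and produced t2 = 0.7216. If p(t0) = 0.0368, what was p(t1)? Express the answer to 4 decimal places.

-0.0484

The secant line through (0.7000, 0.0368) and (0.7500, p(t1)) crosses zero at t2 = 0.7216.
So (0.7000, 0.0368), (0.7500, p(t1)), (0.7216, 0) are collinear:
p(t1) = 0.0368 · (0.7500 − 0.7216) / (0.7000 − 0.7216) = 0.0368 · (0.028400)/(-0.021600) = -0.048385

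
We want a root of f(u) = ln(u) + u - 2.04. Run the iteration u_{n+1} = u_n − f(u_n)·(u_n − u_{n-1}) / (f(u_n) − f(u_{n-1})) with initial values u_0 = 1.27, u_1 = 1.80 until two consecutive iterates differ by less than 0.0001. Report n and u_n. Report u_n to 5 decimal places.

f(1.27) = -0.5309831, f(1.80) = 0.3477867
u_2 = 1.8000000 − 0.3477867·(0.5300000)/(0.8787698) = 1.5902443;  |Δ| = 0.2097557
f(1.5902443) = 0.0141320
u_3 = 1.5902443 − 0.0141320·(-0.2097557)/(-0.3336546) = 1.5813601;  |Δ| = 0.0088842
f(1.5813601) = -0.0003546
u_4 = 1.5813601 − (-0.0003546)·(-0.0088842)/(-0.0144866) = 1.5815776;  |Δ| = 0.0002175
f(1.5815776) = 0.0000004
u_5 = 1.5815776 − 0.0000004·(0.0002175)/(0.0003550) = 1.5815773;  |Δ| = 0.0000002
|u_5 − u_4| = 0.0000002 < 0.0001

n = 5, u_n = 1.58158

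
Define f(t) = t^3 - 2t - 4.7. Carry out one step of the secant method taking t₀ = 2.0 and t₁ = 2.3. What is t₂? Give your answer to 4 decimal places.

2.0589

f(2.0) = -0.700000, f(2.3) = 2.867000
t₂ = 2.300000 − 2.867000·(2.300000 − 2.000000) / (2.867000 − (-0.700000)) = 2.300000 − (0.860100)/(3.567000) = 2.058873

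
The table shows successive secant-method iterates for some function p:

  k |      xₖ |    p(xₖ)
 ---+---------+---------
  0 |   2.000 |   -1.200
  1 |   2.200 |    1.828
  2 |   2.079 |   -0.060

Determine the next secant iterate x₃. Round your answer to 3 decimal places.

2.083

x₃ = 2.079 − (-0.060)·(2.079 − 2.200) / (-0.060 − 1.828)
   = 2.079 − (0.00726)/(-1.88800) = 2.08285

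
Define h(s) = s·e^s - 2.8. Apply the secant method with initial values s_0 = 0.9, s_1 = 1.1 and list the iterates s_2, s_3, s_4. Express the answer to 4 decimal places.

1.0075, 1.0144, 1.0149

h(0.9) = -0.586357, h(1.1) = 0.504583
s_2 = 1.100000 − 0.504583·(1.100000 − 0.900000) / (0.504583 − (-0.586357)) = 1.100000 − (0.100917)/(1.090940) = 1.007496
h(1.007496) = -0.040737
s_3 = 1.007496 − (-0.040737)·(1.007496 − 1.100000) / (-0.040737 − 0.504583) = 1.007496 − (0.003768)/(-0.545320) = 1.014406
h(1.014406) = -0.002547
s_4 = 1.014406 − (-0.002547)·(1.014406 − 1.007496) / (-0.002547 − (-0.040737)) = 1.014406 − (-0.000018)/(0.038190) = 1.014867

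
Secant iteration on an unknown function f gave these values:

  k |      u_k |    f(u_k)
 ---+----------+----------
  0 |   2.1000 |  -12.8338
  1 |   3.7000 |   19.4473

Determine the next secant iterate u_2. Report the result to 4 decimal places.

2.7361

u_2 = 3.7000 − 19.4473·(3.7000 − 2.1000) / (19.4473 − (-12.8338))
   = 3.7000 − (31.115680)/(32.281100) = 2.736102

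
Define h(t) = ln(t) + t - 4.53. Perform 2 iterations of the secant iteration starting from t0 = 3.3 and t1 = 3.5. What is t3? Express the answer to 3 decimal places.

h(3.3) = -0.03608, h(3.5) = 0.22276
t2 = 3.50000 − 0.22276·(3.50000 − 3.30000) / (0.22276 − (-0.03608)) = 3.50000 − (0.04455)/(0.25884) = 3.32788
h(3.32788) = 0.00021
t3 = 3.32788 − 0.00021·(3.32788 − 3.50000) / (0.00021 − 0.22276) = 3.32788 − (-0.00004)/(-0.22255) = 3.32771

3.328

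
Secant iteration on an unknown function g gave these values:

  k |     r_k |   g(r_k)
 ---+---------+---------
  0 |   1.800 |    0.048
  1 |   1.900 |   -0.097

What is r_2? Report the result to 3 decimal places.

r_2 = 1.900 − (-0.097)·(1.900 − 1.800) / (-0.097 − 0.048)
   = 1.900 − (-0.00970)/(-0.14500) = 1.83310

1.833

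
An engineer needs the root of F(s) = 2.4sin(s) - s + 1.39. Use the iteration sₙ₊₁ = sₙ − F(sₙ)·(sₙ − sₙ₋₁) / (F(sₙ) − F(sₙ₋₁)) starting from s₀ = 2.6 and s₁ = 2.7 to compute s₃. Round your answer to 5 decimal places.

F(2.6) = 0.0272033, F(2.7) = -0.2842883
s₂ = 2.7000000 − (-0.2842883)·(2.7000000 − 2.6000000) / (-0.2842883 − 0.0272033) = 2.7000000 − (-0.0284288)/(-0.3114916) = 2.6087332
F(2.6087332) = 0.0004629
s₃ = 2.6087332 − 0.0004629·(2.6087332 − 2.7000000) / (0.0004629 − (-0.2842883)) = 2.6087332 − (-0.0000422)/(0.2847512) = 2.6088816

2.60888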